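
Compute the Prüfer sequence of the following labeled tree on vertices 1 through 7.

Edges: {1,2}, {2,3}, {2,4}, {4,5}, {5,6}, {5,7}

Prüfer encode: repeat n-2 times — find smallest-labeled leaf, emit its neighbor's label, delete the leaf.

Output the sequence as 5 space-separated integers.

Step 1: leaves = {1,3,6,7}. Remove smallest leaf 1, emit neighbor 2.
Step 2: leaves = {3,6,7}. Remove smallest leaf 3, emit neighbor 2.
Step 3: leaves = {2,6,7}. Remove smallest leaf 2, emit neighbor 4.
Step 4: leaves = {4,6,7}. Remove smallest leaf 4, emit neighbor 5.
Step 5: leaves = {6,7}. Remove smallest leaf 6, emit neighbor 5.
Done: 2 vertices remain (5, 7). Sequence = [2 2 4 5 5]

Answer: 2 2 4 5 5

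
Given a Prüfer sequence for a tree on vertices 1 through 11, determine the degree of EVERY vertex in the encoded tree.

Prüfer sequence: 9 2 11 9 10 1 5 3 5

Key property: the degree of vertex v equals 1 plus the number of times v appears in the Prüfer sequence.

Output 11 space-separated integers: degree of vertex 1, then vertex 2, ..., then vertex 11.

p_1 = 9: count[9] becomes 1
p_2 = 2: count[2] becomes 1
p_3 = 11: count[11] becomes 1
p_4 = 9: count[9] becomes 2
p_5 = 10: count[10] becomes 1
p_6 = 1: count[1] becomes 1
p_7 = 5: count[5] becomes 1
p_8 = 3: count[3] becomes 1
p_9 = 5: count[5] becomes 2
Degrees (1 + count): deg[1]=1+1=2, deg[2]=1+1=2, deg[3]=1+1=2, deg[4]=1+0=1, deg[5]=1+2=3, deg[6]=1+0=1, deg[7]=1+0=1, deg[8]=1+0=1, deg[9]=1+2=3, deg[10]=1+1=2, deg[11]=1+1=2

Answer: 2 2 2 1 3 1 1 1 3 2 2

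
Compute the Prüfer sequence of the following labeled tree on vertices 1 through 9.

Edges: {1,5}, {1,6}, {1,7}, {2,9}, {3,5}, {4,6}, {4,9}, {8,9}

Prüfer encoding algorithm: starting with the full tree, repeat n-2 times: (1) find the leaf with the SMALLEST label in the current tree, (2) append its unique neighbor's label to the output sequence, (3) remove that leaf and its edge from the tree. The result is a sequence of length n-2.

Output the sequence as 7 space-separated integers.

Step 1: leaves = {2,3,7,8}. Remove smallest leaf 2, emit neighbor 9.
Step 2: leaves = {3,7,8}. Remove smallest leaf 3, emit neighbor 5.
Step 3: leaves = {5,7,8}. Remove smallest leaf 5, emit neighbor 1.
Step 4: leaves = {7,8}. Remove smallest leaf 7, emit neighbor 1.
Step 5: leaves = {1,8}. Remove smallest leaf 1, emit neighbor 6.
Step 6: leaves = {6,8}. Remove smallest leaf 6, emit neighbor 4.
Step 7: leaves = {4,8}. Remove smallest leaf 4, emit neighbor 9.
Done: 2 vertices remain (8, 9). Sequence = [9 5 1 1 6 4 9]

Answer: 9 5 1 1 6 4 9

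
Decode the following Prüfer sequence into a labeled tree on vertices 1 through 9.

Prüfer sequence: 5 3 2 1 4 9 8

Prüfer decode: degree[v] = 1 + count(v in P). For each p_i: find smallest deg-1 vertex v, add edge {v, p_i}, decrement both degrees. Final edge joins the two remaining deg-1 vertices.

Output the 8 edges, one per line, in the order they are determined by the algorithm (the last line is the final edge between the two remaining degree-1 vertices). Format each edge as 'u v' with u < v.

Answer: 5 6
3 5
2 3
1 2
1 4
4 9
7 8
8 9

Derivation:
Initial degrees: {1:2, 2:2, 3:2, 4:2, 5:2, 6:1, 7:1, 8:2, 9:2}
Step 1: smallest deg-1 vertex = 6, p_1 = 5. Add edge {5,6}. Now deg[6]=0, deg[5]=1.
Step 2: smallest deg-1 vertex = 5, p_2 = 3. Add edge {3,5}. Now deg[5]=0, deg[3]=1.
Step 3: smallest deg-1 vertex = 3, p_3 = 2. Add edge {2,3}. Now deg[3]=0, deg[2]=1.
Step 4: smallest deg-1 vertex = 2, p_4 = 1. Add edge {1,2}. Now deg[2]=0, deg[1]=1.
Step 5: smallest deg-1 vertex = 1, p_5 = 4. Add edge {1,4}. Now deg[1]=0, deg[4]=1.
Step 6: smallest deg-1 vertex = 4, p_6 = 9. Add edge {4,9}. Now deg[4]=0, deg[9]=1.
Step 7: smallest deg-1 vertex = 7, p_7 = 8. Add edge {7,8}. Now deg[7]=0, deg[8]=1.
Final: two remaining deg-1 vertices are 8, 9. Add edge {8,9}.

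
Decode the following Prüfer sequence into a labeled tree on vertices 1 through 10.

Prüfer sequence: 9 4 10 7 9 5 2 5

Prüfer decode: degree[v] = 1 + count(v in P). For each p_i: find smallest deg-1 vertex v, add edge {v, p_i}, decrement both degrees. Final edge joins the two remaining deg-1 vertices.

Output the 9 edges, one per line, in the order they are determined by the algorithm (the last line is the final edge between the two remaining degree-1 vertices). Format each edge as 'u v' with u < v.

Answer: 1 9
3 4
4 10
6 7
7 9
5 8
2 9
2 5
5 10

Derivation:
Initial degrees: {1:1, 2:2, 3:1, 4:2, 5:3, 6:1, 7:2, 8:1, 9:3, 10:2}
Step 1: smallest deg-1 vertex = 1, p_1 = 9. Add edge {1,9}. Now deg[1]=0, deg[9]=2.
Step 2: smallest deg-1 vertex = 3, p_2 = 4. Add edge {3,4}. Now deg[3]=0, deg[4]=1.
Step 3: smallest deg-1 vertex = 4, p_3 = 10. Add edge {4,10}. Now deg[4]=0, deg[10]=1.
Step 4: smallest deg-1 vertex = 6, p_4 = 7. Add edge {6,7}. Now deg[6]=0, deg[7]=1.
Step 5: smallest deg-1 vertex = 7, p_5 = 9. Add edge {7,9}. Now deg[7]=0, deg[9]=1.
Step 6: smallest deg-1 vertex = 8, p_6 = 5. Add edge {5,8}. Now deg[8]=0, deg[5]=2.
Step 7: smallest deg-1 vertex = 9, p_7 = 2. Add edge {2,9}. Now deg[9]=0, deg[2]=1.
Step 8: smallest deg-1 vertex = 2, p_8 = 5. Add edge {2,5}. Now deg[2]=0, deg[5]=1.
Final: two remaining deg-1 vertices are 5, 10. Add edge {5,10}.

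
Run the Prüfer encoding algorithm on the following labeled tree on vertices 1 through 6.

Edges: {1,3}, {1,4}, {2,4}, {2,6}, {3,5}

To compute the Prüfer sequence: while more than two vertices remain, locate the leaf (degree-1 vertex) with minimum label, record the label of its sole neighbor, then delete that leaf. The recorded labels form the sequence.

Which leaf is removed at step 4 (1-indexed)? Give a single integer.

Step 1: current leaves = {5,6}. Remove leaf 5 (neighbor: 3).
Step 2: current leaves = {3,6}. Remove leaf 3 (neighbor: 1).
Step 3: current leaves = {1,6}. Remove leaf 1 (neighbor: 4).
Step 4: current leaves = {4,6}. Remove leaf 4 (neighbor: 2).

Answer: 4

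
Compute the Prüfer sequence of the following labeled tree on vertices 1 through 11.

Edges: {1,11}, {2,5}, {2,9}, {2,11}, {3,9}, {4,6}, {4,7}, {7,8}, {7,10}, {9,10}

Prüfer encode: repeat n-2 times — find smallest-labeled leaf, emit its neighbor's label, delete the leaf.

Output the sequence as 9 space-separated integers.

Answer: 11 9 2 4 7 7 10 9 2

Derivation:
Step 1: leaves = {1,3,5,6,8}. Remove smallest leaf 1, emit neighbor 11.
Step 2: leaves = {3,5,6,8,11}. Remove smallest leaf 3, emit neighbor 9.
Step 3: leaves = {5,6,8,11}. Remove smallest leaf 5, emit neighbor 2.
Step 4: leaves = {6,8,11}. Remove smallest leaf 6, emit neighbor 4.
Step 5: leaves = {4,8,11}. Remove smallest leaf 4, emit neighbor 7.
Step 6: leaves = {8,11}. Remove smallest leaf 8, emit neighbor 7.
Step 7: leaves = {7,11}. Remove smallest leaf 7, emit neighbor 10.
Step 8: leaves = {10,11}. Remove smallest leaf 10, emit neighbor 9.
Step 9: leaves = {9,11}. Remove smallest leaf 9, emit neighbor 2.
Done: 2 vertices remain (2, 11). Sequence = [11 9 2 4 7 7 10 9 2]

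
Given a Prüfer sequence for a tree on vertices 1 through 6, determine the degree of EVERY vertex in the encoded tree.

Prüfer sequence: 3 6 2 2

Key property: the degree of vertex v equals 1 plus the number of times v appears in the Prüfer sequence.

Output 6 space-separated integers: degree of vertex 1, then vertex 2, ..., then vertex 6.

Answer: 1 3 2 1 1 2

Derivation:
p_1 = 3: count[3] becomes 1
p_2 = 6: count[6] becomes 1
p_3 = 2: count[2] becomes 1
p_4 = 2: count[2] becomes 2
Degrees (1 + count): deg[1]=1+0=1, deg[2]=1+2=3, deg[3]=1+1=2, deg[4]=1+0=1, deg[5]=1+0=1, deg[6]=1+1=2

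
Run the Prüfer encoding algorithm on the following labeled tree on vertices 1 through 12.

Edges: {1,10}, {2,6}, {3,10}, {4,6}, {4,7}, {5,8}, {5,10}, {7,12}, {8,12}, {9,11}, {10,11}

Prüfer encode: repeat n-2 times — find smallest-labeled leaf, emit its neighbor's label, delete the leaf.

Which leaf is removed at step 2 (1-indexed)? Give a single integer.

Step 1: current leaves = {1,2,3,9}. Remove leaf 1 (neighbor: 10).
Step 2: current leaves = {2,3,9}. Remove leaf 2 (neighbor: 6).

Answer: 2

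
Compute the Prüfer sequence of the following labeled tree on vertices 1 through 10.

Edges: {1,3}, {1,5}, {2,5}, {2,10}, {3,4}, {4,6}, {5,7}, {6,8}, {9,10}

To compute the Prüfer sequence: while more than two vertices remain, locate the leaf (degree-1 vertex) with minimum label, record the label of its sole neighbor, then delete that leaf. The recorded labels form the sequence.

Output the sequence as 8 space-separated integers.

Step 1: leaves = {7,8,9}. Remove smallest leaf 7, emit neighbor 5.
Step 2: leaves = {8,9}. Remove smallest leaf 8, emit neighbor 6.
Step 3: leaves = {6,9}. Remove smallest leaf 6, emit neighbor 4.
Step 4: leaves = {4,9}. Remove smallest leaf 4, emit neighbor 3.
Step 5: leaves = {3,9}. Remove smallest leaf 3, emit neighbor 1.
Step 6: leaves = {1,9}. Remove smallest leaf 1, emit neighbor 5.
Step 7: leaves = {5,9}. Remove smallest leaf 5, emit neighbor 2.
Step 8: leaves = {2,9}. Remove smallest leaf 2, emit neighbor 10.
Done: 2 vertices remain (9, 10). Sequence = [5 6 4 3 1 5 2 10]

Answer: 5 6 4 3 1 5 2 10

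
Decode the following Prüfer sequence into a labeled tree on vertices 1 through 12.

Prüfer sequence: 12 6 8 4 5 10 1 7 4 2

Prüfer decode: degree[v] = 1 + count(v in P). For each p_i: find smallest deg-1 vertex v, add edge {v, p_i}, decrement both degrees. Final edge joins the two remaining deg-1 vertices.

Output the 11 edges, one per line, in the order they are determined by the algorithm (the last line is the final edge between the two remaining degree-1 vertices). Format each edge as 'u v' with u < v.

Answer: 3 12
6 9
6 8
4 8
5 11
5 10
1 10
1 7
4 7
2 4
2 12

Derivation:
Initial degrees: {1:2, 2:2, 3:1, 4:3, 5:2, 6:2, 7:2, 8:2, 9:1, 10:2, 11:1, 12:2}
Step 1: smallest deg-1 vertex = 3, p_1 = 12. Add edge {3,12}. Now deg[3]=0, deg[12]=1.
Step 2: smallest deg-1 vertex = 9, p_2 = 6. Add edge {6,9}. Now deg[9]=0, deg[6]=1.
Step 3: smallest deg-1 vertex = 6, p_3 = 8. Add edge {6,8}. Now deg[6]=0, deg[8]=1.
Step 4: smallest deg-1 vertex = 8, p_4 = 4. Add edge {4,8}. Now deg[8]=0, deg[4]=2.
Step 5: smallest deg-1 vertex = 11, p_5 = 5. Add edge {5,11}. Now deg[11]=0, deg[5]=1.
Step 6: smallest deg-1 vertex = 5, p_6 = 10. Add edge {5,10}. Now deg[5]=0, deg[10]=1.
Step 7: smallest deg-1 vertex = 10, p_7 = 1. Add edge {1,10}. Now deg[10]=0, deg[1]=1.
Step 8: smallest deg-1 vertex = 1, p_8 = 7. Add edge {1,7}. Now deg[1]=0, deg[7]=1.
Step 9: smallest deg-1 vertex = 7, p_9 = 4. Add edge {4,7}. Now deg[7]=0, deg[4]=1.
Step 10: smallest deg-1 vertex = 4, p_10 = 2. Add edge {2,4}. Now deg[4]=0, deg[2]=1.
Final: two remaining deg-1 vertices are 2, 12. Add edge {2,12}.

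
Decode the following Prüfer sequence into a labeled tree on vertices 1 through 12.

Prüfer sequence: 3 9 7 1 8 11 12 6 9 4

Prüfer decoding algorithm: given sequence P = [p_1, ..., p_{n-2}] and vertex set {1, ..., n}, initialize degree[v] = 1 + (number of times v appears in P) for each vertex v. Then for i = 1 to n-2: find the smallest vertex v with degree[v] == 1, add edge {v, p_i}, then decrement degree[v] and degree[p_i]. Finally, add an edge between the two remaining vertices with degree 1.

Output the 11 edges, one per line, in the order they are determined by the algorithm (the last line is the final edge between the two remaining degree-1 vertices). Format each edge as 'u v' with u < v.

Answer: 2 3
3 9
5 7
1 7
1 8
8 11
10 12
6 11
6 9
4 9
4 12

Derivation:
Initial degrees: {1:2, 2:1, 3:2, 4:2, 5:1, 6:2, 7:2, 8:2, 9:3, 10:1, 11:2, 12:2}
Step 1: smallest deg-1 vertex = 2, p_1 = 3. Add edge {2,3}. Now deg[2]=0, deg[3]=1.
Step 2: smallest deg-1 vertex = 3, p_2 = 9. Add edge {3,9}. Now deg[3]=0, deg[9]=2.
Step 3: smallest deg-1 vertex = 5, p_3 = 7. Add edge {5,7}. Now deg[5]=0, deg[7]=1.
Step 4: smallest deg-1 vertex = 7, p_4 = 1. Add edge {1,7}. Now deg[7]=0, deg[1]=1.
Step 5: smallest deg-1 vertex = 1, p_5 = 8. Add edge {1,8}. Now deg[1]=0, deg[8]=1.
Step 6: smallest deg-1 vertex = 8, p_6 = 11. Add edge {8,11}. Now deg[8]=0, deg[11]=1.
Step 7: smallest deg-1 vertex = 10, p_7 = 12. Add edge {10,12}. Now deg[10]=0, deg[12]=1.
Step 8: smallest deg-1 vertex = 11, p_8 = 6. Add edge {6,11}. Now deg[11]=0, deg[6]=1.
Step 9: smallest deg-1 vertex = 6, p_9 = 9. Add edge {6,9}. Now deg[6]=0, deg[9]=1.
Step 10: smallest deg-1 vertex = 9, p_10 = 4. Add edge {4,9}. Now deg[9]=0, deg[4]=1.
Final: two remaining deg-1 vertices are 4, 12. Add edge {4,12}.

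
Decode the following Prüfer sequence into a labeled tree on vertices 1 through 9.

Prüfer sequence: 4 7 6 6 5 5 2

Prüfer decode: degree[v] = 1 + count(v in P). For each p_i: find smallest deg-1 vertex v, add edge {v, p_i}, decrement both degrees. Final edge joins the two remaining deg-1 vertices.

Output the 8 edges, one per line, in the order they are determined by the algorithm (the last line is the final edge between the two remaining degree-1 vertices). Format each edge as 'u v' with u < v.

Answer: 1 4
3 7
4 6
6 7
5 6
5 8
2 5
2 9

Derivation:
Initial degrees: {1:1, 2:2, 3:1, 4:2, 5:3, 6:3, 7:2, 8:1, 9:1}
Step 1: smallest deg-1 vertex = 1, p_1 = 4. Add edge {1,4}. Now deg[1]=0, deg[4]=1.
Step 2: smallest deg-1 vertex = 3, p_2 = 7. Add edge {3,7}. Now deg[3]=0, deg[7]=1.
Step 3: smallest deg-1 vertex = 4, p_3 = 6. Add edge {4,6}. Now deg[4]=0, deg[6]=2.
Step 4: smallest deg-1 vertex = 7, p_4 = 6. Add edge {6,7}. Now deg[7]=0, deg[6]=1.
Step 5: smallest deg-1 vertex = 6, p_5 = 5. Add edge {5,6}. Now deg[6]=0, deg[5]=2.
Step 6: smallest deg-1 vertex = 8, p_6 = 5. Add edge {5,8}. Now deg[8]=0, deg[5]=1.
Step 7: smallest deg-1 vertex = 5, p_7 = 2. Add edge {2,5}. Now deg[5]=0, deg[2]=1.
Final: two remaining deg-1 vertices are 2, 9. Add edge {2,9}.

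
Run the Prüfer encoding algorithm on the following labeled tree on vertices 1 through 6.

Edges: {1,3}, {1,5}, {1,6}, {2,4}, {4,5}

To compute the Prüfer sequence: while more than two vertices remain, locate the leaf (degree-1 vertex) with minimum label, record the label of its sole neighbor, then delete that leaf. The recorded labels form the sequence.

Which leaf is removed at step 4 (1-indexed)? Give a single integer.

Step 1: current leaves = {2,3,6}. Remove leaf 2 (neighbor: 4).
Step 2: current leaves = {3,4,6}. Remove leaf 3 (neighbor: 1).
Step 3: current leaves = {4,6}. Remove leaf 4 (neighbor: 5).
Step 4: current leaves = {5,6}. Remove leaf 5 (neighbor: 1).

Answer: 5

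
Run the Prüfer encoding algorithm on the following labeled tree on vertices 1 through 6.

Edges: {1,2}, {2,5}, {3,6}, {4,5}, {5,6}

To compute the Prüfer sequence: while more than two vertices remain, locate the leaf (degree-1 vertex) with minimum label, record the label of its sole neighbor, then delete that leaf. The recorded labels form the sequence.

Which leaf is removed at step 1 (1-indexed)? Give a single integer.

Step 1: current leaves = {1,3,4}. Remove leaf 1 (neighbor: 2).

Answer: 1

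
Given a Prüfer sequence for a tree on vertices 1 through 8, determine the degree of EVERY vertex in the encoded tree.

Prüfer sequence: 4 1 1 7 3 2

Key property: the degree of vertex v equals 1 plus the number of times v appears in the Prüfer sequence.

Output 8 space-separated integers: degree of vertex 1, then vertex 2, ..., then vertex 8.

Answer: 3 2 2 2 1 1 2 1

Derivation:
p_1 = 4: count[4] becomes 1
p_2 = 1: count[1] becomes 1
p_3 = 1: count[1] becomes 2
p_4 = 7: count[7] becomes 1
p_5 = 3: count[3] becomes 1
p_6 = 2: count[2] becomes 1
Degrees (1 + count): deg[1]=1+2=3, deg[2]=1+1=2, deg[3]=1+1=2, deg[4]=1+1=2, deg[5]=1+0=1, deg[6]=1+0=1, deg[7]=1+1=2, deg[8]=1+0=1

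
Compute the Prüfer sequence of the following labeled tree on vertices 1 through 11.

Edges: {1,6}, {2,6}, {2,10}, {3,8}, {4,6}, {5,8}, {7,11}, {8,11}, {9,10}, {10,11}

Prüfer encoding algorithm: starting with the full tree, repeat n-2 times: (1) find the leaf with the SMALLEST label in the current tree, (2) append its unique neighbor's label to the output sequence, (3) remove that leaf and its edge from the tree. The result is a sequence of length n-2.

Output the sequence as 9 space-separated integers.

Answer: 6 8 6 8 2 10 11 11 10

Derivation:
Step 1: leaves = {1,3,4,5,7,9}. Remove smallest leaf 1, emit neighbor 6.
Step 2: leaves = {3,4,5,7,9}. Remove smallest leaf 3, emit neighbor 8.
Step 3: leaves = {4,5,7,9}. Remove smallest leaf 4, emit neighbor 6.
Step 4: leaves = {5,6,7,9}. Remove smallest leaf 5, emit neighbor 8.
Step 5: leaves = {6,7,8,9}. Remove smallest leaf 6, emit neighbor 2.
Step 6: leaves = {2,7,8,9}. Remove smallest leaf 2, emit neighbor 10.
Step 7: leaves = {7,8,9}. Remove smallest leaf 7, emit neighbor 11.
Step 8: leaves = {8,9}. Remove smallest leaf 8, emit neighbor 11.
Step 9: leaves = {9,11}. Remove smallest leaf 9, emit neighbor 10.
Done: 2 vertices remain (10, 11). Sequence = [6 8 6 8 2 10 11 11 10]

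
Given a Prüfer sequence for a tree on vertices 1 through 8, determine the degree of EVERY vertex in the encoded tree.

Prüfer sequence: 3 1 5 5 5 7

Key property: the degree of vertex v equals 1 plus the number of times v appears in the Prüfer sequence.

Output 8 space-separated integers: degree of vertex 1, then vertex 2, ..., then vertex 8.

Answer: 2 1 2 1 4 1 2 1

Derivation:
p_1 = 3: count[3] becomes 1
p_2 = 1: count[1] becomes 1
p_3 = 5: count[5] becomes 1
p_4 = 5: count[5] becomes 2
p_5 = 5: count[5] becomes 3
p_6 = 7: count[7] becomes 1
Degrees (1 + count): deg[1]=1+1=2, deg[2]=1+0=1, deg[3]=1+1=2, deg[4]=1+0=1, deg[5]=1+3=4, deg[6]=1+0=1, deg[7]=1+1=2, deg[8]=1+0=1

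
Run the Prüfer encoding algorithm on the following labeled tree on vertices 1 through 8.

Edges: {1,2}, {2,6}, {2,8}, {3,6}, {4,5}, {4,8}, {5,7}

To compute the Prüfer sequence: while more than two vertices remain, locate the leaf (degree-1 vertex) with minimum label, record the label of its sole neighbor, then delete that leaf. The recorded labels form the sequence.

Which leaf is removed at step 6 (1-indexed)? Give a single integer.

Step 1: current leaves = {1,3,7}. Remove leaf 1 (neighbor: 2).
Step 2: current leaves = {3,7}. Remove leaf 3 (neighbor: 6).
Step 3: current leaves = {6,7}. Remove leaf 6 (neighbor: 2).
Step 4: current leaves = {2,7}. Remove leaf 2 (neighbor: 8).
Step 5: current leaves = {7,8}. Remove leaf 7 (neighbor: 5).
Step 6: current leaves = {5,8}. Remove leaf 5 (neighbor: 4).

Answer: 5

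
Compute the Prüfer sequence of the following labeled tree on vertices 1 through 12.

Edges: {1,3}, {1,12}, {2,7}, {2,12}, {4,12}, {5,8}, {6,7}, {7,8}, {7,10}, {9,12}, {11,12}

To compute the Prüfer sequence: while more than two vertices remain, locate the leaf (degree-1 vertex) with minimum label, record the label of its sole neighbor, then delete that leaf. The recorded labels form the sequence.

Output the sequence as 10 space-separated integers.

Step 1: leaves = {3,4,5,6,9,10,11}. Remove smallest leaf 3, emit neighbor 1.
Step 2: leaves = {1,4,5,6,9,10,11}. Remove smallest leaf 1, emit neighbor 12.
Step 3: leaves = {4,5,6,9,10,11}. Remove smallest leaf 4, emit neighbor 12.
Step 4: leaves = {5,6,9,10,11}. Remove smallest leaf 5, emit neighbor 8.
Step 5: leaves = {6,8,9,10,11}. Remove smallest leaf 6, emit neighbor 7.
Step 6: leaves = {8,9,10,11}. Remove smallest leaf 8, emit neighbor 7.
Step 7: leaves = {9,10,11}. Remove smallest leaf 9, emit neighbor 12.
Step 8: leaves = {10,11}. Remove smallest leaf 10, emit neighbor 7.
Step 9: leaves = {7,11}. Remove smallest leaf 7, emit neighbor 2.
Step 10: leaves = {2,11}. Remove smallest leaf 2, emit neighbor 12.
Done: 2 vertices remain (11, 12). Sequence = [1 12 12 8 7 7 12 7 2 12]

Answer: 1 12 12 8 7 7 12 7 2 12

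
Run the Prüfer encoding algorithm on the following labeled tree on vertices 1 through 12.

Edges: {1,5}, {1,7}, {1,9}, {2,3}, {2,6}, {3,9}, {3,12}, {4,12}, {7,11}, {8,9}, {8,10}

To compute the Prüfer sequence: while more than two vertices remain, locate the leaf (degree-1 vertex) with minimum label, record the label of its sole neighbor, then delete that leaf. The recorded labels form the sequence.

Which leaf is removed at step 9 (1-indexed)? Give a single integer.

Answer: 1

Derivation:
Step 1: current leaves = {4,5,6,10,11}. Remove leaf 4 (neighbor: 12).
Step 2: current leaves = {5,6,10,11,12}. Remove leaf 5 (neighbor: 1).
Step 3: current leaves = {6,10,11,12}. Remove leaf 6 (neighbor: 2).
Step 4: current leaves = {2,10,11,12}. Remove leaf 2 (neighbor: 3).
Step 5: current leaves = {10,11,12}. Remove leaf 10 (neighbor: 8).
Step 6: current leaves = {8,11,12}. Remove leaf 8 (neighbor: 9).
Step 7: current leaves = {11,12}. Remove leaf 11 (neighbor: 7).
Step 8: current leaves = {7,12}. Remove leaf 7 (neighbor: 1).
Step 9: current leaves = {1,12}. Remove leaf 1 (neighbor: 9).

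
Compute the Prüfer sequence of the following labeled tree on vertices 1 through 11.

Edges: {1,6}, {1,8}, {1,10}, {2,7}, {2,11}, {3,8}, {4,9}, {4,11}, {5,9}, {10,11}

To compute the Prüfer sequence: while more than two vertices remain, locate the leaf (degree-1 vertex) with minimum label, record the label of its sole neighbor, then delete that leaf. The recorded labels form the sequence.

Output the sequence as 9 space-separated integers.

Answer: 8 9 1 2 11 1 10 4 11

Derivation:
Step 1: leaves = {3,5,6,7}. Remove smallest leaf 3, emit neighbor 8.
Step 2: leaves = {5,6,7,8}. Remove smallest leaf 5, emit neighbor 9.
Step 3: leaves = {6,7,8,9}. Remove smallest leaf 6, emit neighbor 1.
Step 4: leaves = {7,8,9}. Remove smallest leaf 7, emit neighbor 2.
Step 5: leaves = {2,8,9}. Remove smallest leaf 2, emit neighbor 11.
Step 6: leaves = {8,9}. Remove smallest leaf 8, emit neighbor 1.
Step 7: leaves = {1,9}. Remove smallest leaf 1, emit neighbor 10.
Step 8: leaves = {9,10}. Remove smallest leaf 9, emit neighbor 4.
Step 9: leaves = {4,10}. Remove smallest leaf 4, emit neighbor 11.
Done: 2 vertices remain (10, 11). Sequence = [8 9 1 2 11 1 10 4 11]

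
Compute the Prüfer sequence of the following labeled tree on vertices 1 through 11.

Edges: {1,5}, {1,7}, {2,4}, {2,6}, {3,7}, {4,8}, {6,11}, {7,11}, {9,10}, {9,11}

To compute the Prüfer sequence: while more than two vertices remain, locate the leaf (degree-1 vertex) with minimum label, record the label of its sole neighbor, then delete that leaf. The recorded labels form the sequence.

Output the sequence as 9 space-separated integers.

Step 1: leaves = {3,5,8,10}. Remove smallest leaf 3, emit neighbor 7.
Step 2: leaves = {5,8,10}. Remove smallest leaf 5, emit neighbor 1.
Step 3: leaves = {1,8,10}. Remove smallest leaf 1, emit neighbor 7.
Step 4: leaves = {7,8,10}. Remove smallest leaf 7, emit neighbor 11.
Step 5: leaves = {8,10}. Remove smallest leaf 8, emit neighbor 4.
Step 6: leaves = {4,10}. Remove smallest leaf 4, emit neighbor 2.
Step 7: leaves = {2,10}. Remove smallest leaf 2, emit neighbor 6.
Step 8: leaves = {6,10}. Remove smallest leaf 6, emit neighbor 11.
Step 9: leaves = {10,11}. Remove smallest leaf 10, emit neighbor 9.
Done: 2 vertices remain (9, 11). Sequence = [7 1 7 11 4 2 6 11 9]

Answer: 7 1 7 11 4 2 6 11 9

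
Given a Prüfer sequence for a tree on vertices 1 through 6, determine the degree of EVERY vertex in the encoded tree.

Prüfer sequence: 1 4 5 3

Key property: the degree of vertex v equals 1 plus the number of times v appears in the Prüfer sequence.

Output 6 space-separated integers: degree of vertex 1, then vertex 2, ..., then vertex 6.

p_1 = 1: count[1] becomes 1
p_2 = 4: count[4] becomes 1
p_3 = 5: count[5] becomes 1
p_4 = 3: count[3] becomes 1
Degrees (1 + count): deg[1]=1+1=2, deg[2]=1+0=1, deg[3]=1+1=2, deg[4]=1+1=2, deg[5]=1+1=2, deg[6]=1+0=1

Answer: 2 1 2 2 2 1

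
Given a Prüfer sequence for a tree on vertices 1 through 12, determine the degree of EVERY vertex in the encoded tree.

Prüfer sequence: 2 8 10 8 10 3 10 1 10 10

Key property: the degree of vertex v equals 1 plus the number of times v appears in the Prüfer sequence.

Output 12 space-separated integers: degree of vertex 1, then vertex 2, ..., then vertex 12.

Answer: 2 2 2 1 1 1 1 3 1 6 1 1

Derivation:
p_1 = 2: count[2] becomes 1
p_2 = 8: count[8] becomes 1
p_3 = 10: count[10] becomes 1
p_4 = 8: count[8] becomes 2
p_5 = 10: count[10] becomes 2
p_6 = 3: count[3] becomes 1
p_7 = 10: count[10] becomes 3
p_8 = 1: count[1] becomes 1
p_9 = 10: count[10] becomes 4
p_10 = 10: count[10] becomes 5
Degrees (1 + count): deg[1]=1+1=2, deg[2]=1+1=2, deg[3]=1+1=2, deg[4]=1+0=1, deg[5]=1+0=1, deg[6]=1+0=1, deg[7]=1+0=1, deg[8]=1+2=3, deg[9]=1+0=1, deg[10]=1+5=6, deg[11]=1+0=1, deg[12]=1+0=1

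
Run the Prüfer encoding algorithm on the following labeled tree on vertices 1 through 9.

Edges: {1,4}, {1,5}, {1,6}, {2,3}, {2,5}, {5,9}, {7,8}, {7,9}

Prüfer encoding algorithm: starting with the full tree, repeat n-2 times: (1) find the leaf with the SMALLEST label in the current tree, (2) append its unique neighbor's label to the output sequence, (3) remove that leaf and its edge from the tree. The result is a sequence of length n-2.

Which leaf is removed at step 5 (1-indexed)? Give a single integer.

Step 1: current leaves = {3,4,6,8}. Remove leaf 3 (neighbor: 2).
Step 2: current leaves = {2,4,6,8}. Remove leaf 2 (neighbor: 5).
Step 3: current leaves = {4,6,8}. Remove leaf 4 (neighbor: 1).
Step 4: current leaves = {6,8}. Remove leaf 6 (neighbor: 1).
Step 5: current leaves = {1,8}. Remove leaf 1 (neighbor: 5).

Answer: 1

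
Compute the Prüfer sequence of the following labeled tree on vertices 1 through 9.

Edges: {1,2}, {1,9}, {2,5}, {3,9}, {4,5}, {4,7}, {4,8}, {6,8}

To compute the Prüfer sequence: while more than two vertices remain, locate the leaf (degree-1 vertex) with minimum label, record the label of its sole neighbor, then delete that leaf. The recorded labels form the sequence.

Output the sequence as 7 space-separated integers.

Step 1: leaves = {3,6,7}. Remove smallest leaf 3, emit neighbor 9.
Step 2: leaves = {6,7,9}. Remove smallest leaf 6, emit neighbor 8.
Step 3: leaves = {7,8,9}. Remove smallest leaf 7, emit neighbor 4.
Step 4: leaves = {8,9}. Remove smallest leaf 8, emit neighbor 4.
Step 5: leaves = {4,9}. Remove smallest leaf 4, emit neighbor 5.
Step 6: leaves = {5,9}. Remove smallest leaf 5, emit neighbor 2.
Step 7: leaves = {2,9}. Remove smallest leaf 2, emit neighbor 1.
Done: 2 vertices remain (1, 9). Sequence = [9 8 4 4 5 2 1]

Answer: 9 8 4 4 5 2 1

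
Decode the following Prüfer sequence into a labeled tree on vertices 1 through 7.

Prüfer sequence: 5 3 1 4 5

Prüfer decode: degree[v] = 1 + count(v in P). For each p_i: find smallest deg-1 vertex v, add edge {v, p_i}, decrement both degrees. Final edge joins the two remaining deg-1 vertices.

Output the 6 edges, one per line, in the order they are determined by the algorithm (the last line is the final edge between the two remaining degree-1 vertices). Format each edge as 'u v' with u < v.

Answer: 2 5
3 6
1 3
1 4
4 5
5 7

Derivation:
Initial degrees: {1:2, 2:1, 3:2, 4:2, 5:3, 6:1, 7:1}
Step 1: smallest deg-1 vertex = 2, p_1 = 5. Add edge {2,5}. Now deg[2]=0, deg[5]=2.
Step 2: smallest deg-1 vertex = 6, p_2 = 3. Add edge {3,6}. Now deg[6]=0, deg[3]=1.
Step 3: smallest deg-1 vertex = 3, p_3 = 1. Add edge {1,3}. Now deg[3]=0, deg[1]=1.
Step 4: smallest deg-1 vertex = 1, p_4 = 4. Add edge {1,4}. Now deg[1]=0, deg[4]=1.
Step 5: smallest deg-1 vertex = 4, p_5 = 5. Add edge {4,5}. Now deg[4]=0, deg[5]=1.
Final: two remaining deg-1 vertices are 5, 7. Add edge {5,7}.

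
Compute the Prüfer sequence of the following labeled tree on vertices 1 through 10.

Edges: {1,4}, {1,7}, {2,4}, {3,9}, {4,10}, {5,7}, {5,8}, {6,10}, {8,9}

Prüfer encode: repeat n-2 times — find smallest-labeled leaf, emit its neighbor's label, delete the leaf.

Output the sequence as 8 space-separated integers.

Step 1: leaves = {2,3,6}. Remove smallest leaf 2, emit neighbor 4.
Step 2: leaves = {3,6}. Remove smallest leaf 3, emit neighbor 9.
Step 3: leaves = {6,9}. Remove smallest leaf 6, emit neighbor 10.
Step 4: leaves = {9,10}. Remove smallest leaf 9, emit neighbor 8.
Step 5: leaves = {8,10}. Remove smallest leaf 8, emit neighbor 5.
Step 6: leaves = {5,10}. Remove smallest leaf 5, emit neighbor 7.
Step 7: leaves = {7,10}. Remove smallest leaf 7, emit neighbor 1.
Step 8: leaves = {1,10}. Remove smallest leaf 1, emit neighbor 4.
Done: 2 vertices remain (4, 10). Sequence = [4 9 10 8 5 7 1 4]

Answer: 4 9 10 8 5 7 1 4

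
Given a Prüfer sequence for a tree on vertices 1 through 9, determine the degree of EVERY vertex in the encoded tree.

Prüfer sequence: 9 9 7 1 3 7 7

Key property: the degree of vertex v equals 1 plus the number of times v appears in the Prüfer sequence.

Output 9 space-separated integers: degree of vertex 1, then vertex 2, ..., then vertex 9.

Answer: 2 1 2 1 1 1 4 1 3

Derivation:
p_1 = 9: count[9] becomes 1
p_2 = 9: count[9] becomes 2
p_3 = 7: count[7] becomes 1
p_4 = 1: count[1] becomes 1
p_5 = 3: count[3] becomes 1
p_6 = 7: count[7] becomes 2
p_7 = 7: count[7] becomes 3
Degrees (1 + count): deg[1]=1+1=2, deg[2]=1+0=1, deg[3]=1+1=2, deg[4]=1+0=1, deg[5]=1+0=1, deg[6]=1+0=1, deg[7]=1+3=4, deg[8]=1+0=1, deg[9]=1+2=3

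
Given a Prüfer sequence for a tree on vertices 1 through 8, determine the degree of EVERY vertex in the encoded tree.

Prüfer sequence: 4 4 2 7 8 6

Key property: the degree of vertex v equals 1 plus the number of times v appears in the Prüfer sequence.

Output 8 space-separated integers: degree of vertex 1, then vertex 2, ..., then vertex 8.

p_1 = 4: count[4] becomes 1
p_2 = 4: count[4] becomes 2
p_3 = 2: count[2] becomes 1
p_4 = 7: count[7] becomes 1
p_5 = 8: count[8] becomes 1
p_6 = 6: count[6] becomes 1
Degrees (1 + count): deg[1]=1+0=1, deg[2]=1+1=2, deg[3]=1+0=1, deg[4]=1+2=3, deg[5]=1+0=1, deg[6]=1+1=2, deg[7]=1+1=2, deg[8]=1+1=2

Answer: 1 2 1 3 1 2 2 2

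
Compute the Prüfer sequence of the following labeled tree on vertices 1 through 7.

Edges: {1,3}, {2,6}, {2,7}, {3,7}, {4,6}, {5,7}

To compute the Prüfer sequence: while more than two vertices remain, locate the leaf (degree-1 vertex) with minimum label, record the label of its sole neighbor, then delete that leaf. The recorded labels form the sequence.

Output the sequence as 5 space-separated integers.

Step 1: leaves = {1,4,5}. Remove smallest leaf 1, emit neighbor 3.
Step 2: leaves = {3,4,5}. Remove smallest leaf 3, emit neighbor 7.
Step 3: leaves = {4,5}. Remove smallest leaf 4, emit neighbor 6.
Step 4: leaves = {5,6}. Remove smallest leaf 5, emit neighbor 7.
Step 5: leaves = {6,7}. Remove smallest leaf 6, emit neighbor 2.
Done: 2 vertices remain (2, 7). Sequence = [3 7 6 7 2]

Answer: 3 7 6 7 2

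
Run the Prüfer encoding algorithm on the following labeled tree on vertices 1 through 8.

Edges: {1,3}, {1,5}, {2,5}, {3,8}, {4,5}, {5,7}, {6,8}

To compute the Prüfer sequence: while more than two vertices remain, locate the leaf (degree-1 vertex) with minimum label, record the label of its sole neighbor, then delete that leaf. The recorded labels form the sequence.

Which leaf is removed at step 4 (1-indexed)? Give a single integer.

Step 1: current leaves = {2,4,6,7}. Remove leaf 2 (neighbor: 5).
Step 2: current leaves = {4,6,7}. Remove leaf 4 (neighbor: 5).
Step 3: current leaves = {6,7}. Remove leaf 6 (neighbor: 8).
Step 4: current leaves = {7,8}. Remove leaf 7 (neighbor: 5).

Answer: 7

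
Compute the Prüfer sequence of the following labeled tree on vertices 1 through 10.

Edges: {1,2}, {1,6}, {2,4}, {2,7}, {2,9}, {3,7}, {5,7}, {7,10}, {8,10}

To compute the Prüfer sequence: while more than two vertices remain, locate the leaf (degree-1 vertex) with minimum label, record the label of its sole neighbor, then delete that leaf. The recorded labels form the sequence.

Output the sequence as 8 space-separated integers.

Answer: 7 2 7 1 2 10 2 7

Derivation:
Step 1: leaves = {3,4,5,6,8,9}. Remove smallest leaf 3, emit neighbor 7.
Step 2: leaves = {4,5,6,8,9}. Remove smallest leaf 4, emit neighbor 2.
Step 3: leaves = {5,6,8,9}. Remove smallest leaf 5, emit neighbor 7.
Step 4: leaves = {6,8,9}. Remove smallest leaf 6, emit neighbor 1.
Step 5: leaves = {1,8,9}. Remove smallest leaf 1, emit neighbor 2.
Step 6: leaves = {8,9}. Remove smallest leaf 8, emit neighbor 10.
Step 7: leaves = {9,10}. Remove smallest leaf 9, emit neighbor 2.
Step 8: leaves = {2,10}. Remove smallest leaf 2, emit neighbor 7.
Done: 2 vertices remain (7, 10). Sequence = [7 2 7 1 2 10 2 7]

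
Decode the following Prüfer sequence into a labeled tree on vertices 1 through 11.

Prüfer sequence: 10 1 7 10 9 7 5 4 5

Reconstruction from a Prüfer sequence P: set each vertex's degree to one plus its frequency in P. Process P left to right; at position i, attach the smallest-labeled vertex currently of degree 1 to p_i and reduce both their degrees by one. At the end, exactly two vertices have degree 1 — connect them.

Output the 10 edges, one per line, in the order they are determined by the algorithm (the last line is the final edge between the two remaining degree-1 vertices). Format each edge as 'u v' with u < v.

Answer: 2 10
1 3
1 7
6 10
8 9
7 9
5 7
4 10
4 5
5 11

Derivation:
Initial degrees: {1:2, 2:1, 3:1, 4:2, 5:3, 6:1, 7:3, 8:1, 9:2, 10:3, 11:1}
Step 1: smallest deg-1 vertex = 2, p_1 = 10. Add edge {2,10}. Now deg[2]=0, deg[10]=2.
Step 2: smallest deg-1 vertex = 3, p_2 = 1. Add edge {1,3}. Now deg[3]=0, deg[1]=1.
Step 3: smallest deg-1 vertex = 1, p_3 = 7. Add edge {1,7}. Now deg[1]=0, deg[7]=2.
Step 4: smallest deg-1 vertex = 6, p_4 = 10. Add edge {6,10}. Now deg[6]=0, deg[10]=1.
Step 5: smallest deg-1 vertex = 8, p_5 = 9. Add edge {8,9}. Now deg[8]=0, deg[9]=1.
Step 6: smallest deg-1 vertex = 9, p_6 = 7. Add edge {7,9}. Now deg[9]=0, deg[7]=1.
Step 7: smallest deg-1 vertex = 7, p_7 = 5. Add edge {5,7}. Now deg[7]=0, deg[5]=2.
Step 8: smallest deg-1 vertex = 10, p_8 = 4. Add edge {4,10}. Now deg[10]=0, deg[4]=1.
Step 9: smallest deg-1 vertex = 4, p_9 = 5. Add edge {4,5}. Now deg[4]=0, deg[5]=1.
Final: two remaining deg-1 vertices are 5, 11. Add edge {5,11}.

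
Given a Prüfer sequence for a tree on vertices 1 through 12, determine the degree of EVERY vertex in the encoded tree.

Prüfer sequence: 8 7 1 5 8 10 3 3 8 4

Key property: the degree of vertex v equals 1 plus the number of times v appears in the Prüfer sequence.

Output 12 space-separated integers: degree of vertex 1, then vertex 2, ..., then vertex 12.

Answer: 2 1 3 2 2 1 2 4 1 2 1 1

Derivation:
p_1 = 8: count[8] becomes 1
p_2 = 7: count[7] becomes 1
p_3 = 1: count[1] becomes 1
p_4 = 5: count[5] becomes 1
p_5 = 8: count[8] becomes 2
p_6 = 10: count[10] becomes 1
p_7 = 3: count[3] becomes 1
p_8 = 3: count[3] becomes 2
p_9 = 8: count[8] becomes 3
p_10 = 4: count[4] becomes 1
Degrees (1 + count): deg[1]=1+1=2, deg[2]=1+0=1, deg[3]=1+2=3, deg[4]=1+1=2, deg[5]=1+1=2, deg[6]=1+0=1, deg[7]=1+1=2, deg[8]=1+3=4, deg[9]=1+0=1, deg[10]=1+1=2, deg[11]=1+0=1, deg[12]=1+0=1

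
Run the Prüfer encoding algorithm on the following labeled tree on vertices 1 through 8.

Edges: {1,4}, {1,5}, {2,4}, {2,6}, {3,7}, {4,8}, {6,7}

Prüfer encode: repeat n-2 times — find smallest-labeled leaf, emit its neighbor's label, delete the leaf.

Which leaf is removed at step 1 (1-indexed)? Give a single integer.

Answer: 3

Derivation:
Step 1: current leaves = {3,5,8}. Remove leaf 3 (neighbor: 7).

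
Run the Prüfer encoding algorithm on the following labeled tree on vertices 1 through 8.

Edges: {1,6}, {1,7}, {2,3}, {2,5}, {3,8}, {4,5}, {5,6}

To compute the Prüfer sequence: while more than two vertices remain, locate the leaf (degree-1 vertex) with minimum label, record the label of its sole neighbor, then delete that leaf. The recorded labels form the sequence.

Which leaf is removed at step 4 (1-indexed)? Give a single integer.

Step 1: current leaves = {4,7,8}. Remove leaf 4 (neighbor: 5).
Step 2: current leaves = {7,8}. Remove leaf 7 (neighbor: 1).
Step 3: current leaves = {1,8}. Remove leaf 1 (neighbor: 6).
Step 4: current leaves = {6,8}. Remove leaf 6 (neighbor: 5).

Answer: 6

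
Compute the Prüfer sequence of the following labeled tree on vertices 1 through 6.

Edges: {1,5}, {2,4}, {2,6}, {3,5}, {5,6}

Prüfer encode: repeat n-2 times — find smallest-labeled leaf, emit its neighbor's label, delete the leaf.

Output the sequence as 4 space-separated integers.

Answer: 5 5 2 6

Derivation:
Step 1: leaves = {1,3,4}. Remove smallest leaf 1, emit neighbor 5.
Step 2: leaves = {3,4}. Remove smallest leaf 3, emit neighbor 5.
Step 3: leaves = {4,5}. Remove smallest leaf 4, emit neighbor 2.
Step 4: leaves = {2,5}. Remove smallest leaf 2, emit neighbor 6.
Done: 2 vertices remain (5, 6). Sequence = [5 5 2 6]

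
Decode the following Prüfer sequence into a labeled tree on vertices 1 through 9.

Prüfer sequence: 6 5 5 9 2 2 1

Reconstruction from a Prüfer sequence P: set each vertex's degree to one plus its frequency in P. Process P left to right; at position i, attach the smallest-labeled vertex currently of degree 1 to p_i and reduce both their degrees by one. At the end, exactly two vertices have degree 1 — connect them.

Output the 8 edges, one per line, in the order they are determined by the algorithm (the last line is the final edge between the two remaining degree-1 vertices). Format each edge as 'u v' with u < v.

Answer: 3 6
4 5
5 6
5 9
2 7
2 8
1 2
1 9

Derivation:
Initial degrees: {1:2, 2:3, 3:1, 4:1, 5:3, 6:2, 7:1, 8:1, 9:2}
Step 1: smallest deg-1 vertex = 3, p_1 = 6. Add edge {3,6}. Now deg[3]=0, deg[6]=1.
Step 2: smallest deg-1 vertex = 4, p_2 = 5. Add edge {4,5}. Now deg[4]=0, deg[5]=2.
Step 3: smallest deg-1 vertex = 6, p_3 = 5. Add edge {5,6}. Now deg[6]=0, deg[5]=1.
Step 4: smallest deg-1 vertex = 5, p_4 = 9. Add edge {5,9}. Now deg[5]=0, deg[9]=1.
Step 5: smallest deg-1 vertex = 7, p_5 = 2. Add edge {2,7}. Now deg[7]=0, deg[2]=2.
Step 6: smallest deg-1 vertex = 8, p_6 = 2. Add edge {2,8}. Now deg[8]=0, deg[2]=1.
Step 7: smallest deg-1 vertex = 2, p_7 = 1. Add edge {1,2}. Now deg[2]=0, deg[1]=1.
Final: two remaining deg-1 vertices are 1, 9. Add edge {1,9}.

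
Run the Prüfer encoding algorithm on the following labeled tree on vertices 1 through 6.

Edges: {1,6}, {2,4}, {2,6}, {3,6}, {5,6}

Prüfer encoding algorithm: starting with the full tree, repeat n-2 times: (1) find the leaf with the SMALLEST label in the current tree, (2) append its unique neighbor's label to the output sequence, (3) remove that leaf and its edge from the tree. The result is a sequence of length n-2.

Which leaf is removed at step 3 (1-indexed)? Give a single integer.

Step 1: current leaves = {1,3,4,5}. Remove leaf 1 (neighbor: 6).
Step 2: current leaves = {3,4,5}. Remove leaf 3 (neighbor: 6).
Step 3: current leaves = {4,5}. Remove leaf 4 (neighbor: 2).

Answer: 4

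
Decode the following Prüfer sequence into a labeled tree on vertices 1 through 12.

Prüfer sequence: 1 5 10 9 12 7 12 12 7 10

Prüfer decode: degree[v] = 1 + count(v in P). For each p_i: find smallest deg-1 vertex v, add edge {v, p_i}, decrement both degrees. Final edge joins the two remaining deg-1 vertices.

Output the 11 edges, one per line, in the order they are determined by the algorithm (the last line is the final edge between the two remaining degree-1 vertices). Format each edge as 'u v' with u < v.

Initial degrees: {1:2, 2:1, 3:1, 4:1, 5:2, 6:1, 7:3, 8:1, 9:2, 10:3, 11:1, 12:4}
Step 1: smallest deg-1 vertex = 2, p_1 = 1. Add edge {1,2}. Now deg[2]=0, deg[1]=1.
Step 2: smallest deg-1 vertex = 1, p_2 = 5. Add edge {1,5}. Now deg[1]=0, deg[5]=1.
Step 3: smallest deg-1 vertex = 3, p_3 = 10. Add edge {3,10}. Now deg[3]=0, deg[10]=2.
Step 4: smallest deg-1 vertex = 4, p_4 = 9. Add edge {4,9}. Now deg[4]=0, deg[9]=1.
Step 5: smallest deg-1 vertex = 5, p_5 = 12. Add edge {5,12}. Now deg[5]=0, deg[12]=3.
Step 6: smallest deg-1 vertex = 6, p_6 = 7. Add edge {6,7}. Now deg[6]=0, deg[7]=2.
Step 7: smallest deg-1 vertex = 8, p_7 = 12. Add edge {8,12}. Now deg[8]=0, deg[12]=2.
Step 8: smallest deg-1 vertex = 9, p_8 = 12. Add edge {9,12}. Now deg[9]=0, deg[12]=1.
Step 9: smallest deg-1 vertex = 11, p_9 = 7. Add edge {7,11}. Now deg[11]=0, deg[7]=1.
Step 10: smallest deg-1 vertex = 7, p_10 = 10. Add edge {7,10}. Now deg[7]=0, deg[10]=1.
Final: two remaining deg-1 vertices are 10, 12. Add edge {10,12}.

Answer: 1 2
1 5
3 10
4 9
5 12
6 7
8 12
9 12
7 11
7 10
10 12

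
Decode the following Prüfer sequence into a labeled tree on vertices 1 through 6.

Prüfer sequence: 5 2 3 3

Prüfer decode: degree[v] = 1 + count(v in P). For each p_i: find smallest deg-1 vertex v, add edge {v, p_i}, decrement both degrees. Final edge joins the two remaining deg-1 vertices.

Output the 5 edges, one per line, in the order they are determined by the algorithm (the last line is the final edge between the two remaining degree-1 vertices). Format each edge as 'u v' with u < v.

Answer: 1 5
2 4
2 3
3 5
3 6

Derivation:
Initial degrees: {1:1, 2:2, 3:3, 4:1, 5:2, 6:1}
Step 1: smallest deg-1 vertex = 1, p_1 = 5. Add edge {1,5}. Now deg[1]=0, deg[5]=1.
Step 2: smallest deg-1 vertex = 4, p_2 = 2. Add edge {2,4}. Now deg[4]=0, deg[2]=1.
Step 3: smallest deg-1 vertex = 2, p_3 = 3. Add edge {2,3}. Now deg[2]=0, deg[3]=2.
Step 4: smallest deg-1 vertex = 5, p_4 = 3. Add edge {3,5}. Now deg[5]=0, deg[3]=1.
Final: two remaining deg-1 vertices are 3, 6. Add edge {3,6}.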